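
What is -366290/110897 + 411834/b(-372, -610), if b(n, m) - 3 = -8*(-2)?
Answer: 45664195588/2107043 ≈ 21672.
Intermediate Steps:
b(n, m) = 19 (b(n, m) = 3 - 8*(-2) = 3 + 16 = 19)
-366290/110897 + 411834/b(-372, -610) = -366290/110897 + 411834/19 = 45664195588/2107043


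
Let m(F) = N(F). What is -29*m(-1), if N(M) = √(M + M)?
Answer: -29*I*√2 ≈ -41.012*I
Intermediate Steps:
N(M) = √2*√M (N(M) = √(2*M) = √2*√M)
m(F) = √2*√F
-29*m(-1) = -29*√2*√(-1) = -29*√2*I = -29*I*√2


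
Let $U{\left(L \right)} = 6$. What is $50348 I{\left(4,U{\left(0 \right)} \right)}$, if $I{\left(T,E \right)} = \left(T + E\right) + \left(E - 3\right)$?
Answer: $654524$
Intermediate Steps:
$I{\left(T,E \right)} = -3 + T + 2 E$ ($I{\left(T,E \right)} = \left(E + T\right) + \left(E - 3\right) = \left(E + T\right) + \left(-3 + E\right) = -3 + T + 2 E$)
$50348 I{\left(4,U{\left(0 \right)} \right)} = 50348 \left(-3 + 4 + 2 \cdot 6\right) = 50348 \left(-3 + 4 + 12\right) = 50348 \cdot 13 = 654524$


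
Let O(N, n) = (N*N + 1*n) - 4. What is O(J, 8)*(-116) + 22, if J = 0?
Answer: -442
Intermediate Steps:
O(N, n) = -4 + n + N² (O(N, n) = (N² + n) - 4 = (n + N²) - 4 = -4 + n + N²)
O(J, 8)*(-116) + 22 = (-4 + 8 + 0²)*(-116) + 22 = (-4 + 8 + 0)*(-116) + 22 = 4*(-116) + 22 = -464 + 22 = -442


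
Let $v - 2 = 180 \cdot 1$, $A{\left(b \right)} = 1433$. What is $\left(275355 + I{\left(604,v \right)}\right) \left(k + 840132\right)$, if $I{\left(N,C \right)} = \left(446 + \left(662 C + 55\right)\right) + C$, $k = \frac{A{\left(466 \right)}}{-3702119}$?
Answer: $\frac{1233289940986079550}{3702119} \approx 3.3313 \cdot 10^{11}$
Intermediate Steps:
$v = 182$ ($v = 2 + 180 \cdot 1 = 2 + 180 = 182$)
$k = - \frac{1433}{3702119}$ ($k = \frac{1433}{-3702119} = 1433 \left(- \frac{1}{3702119}\right) = - \frac{1433}{3702119} \approx -0.00038708$)
$I{\left(N,C \right)} = 501 + 663 C$ ($I{\left(N,C \right)} = \left(446 + \left(55 + 662 C\right)\right) + C = \left(501 + 662 C\right) + C = 501 + 663 C$)
$\left(275355 + I{\left(604,v \right)}\right) \left(k + 840132\right) = \left(275355 + \left(501 + 663 \cdot 182\right)\right) \left(- \frac{1433}{3702119} + 840132\right) = \left(275355 + \left(501 + 120666\right)\right) \frac{3110268638275}{3702119} = \left(275355 + 121167\right) \frac{3110268638275}{3702119} = 396522 \cdot \frac{3110268638275}{3702119} = \frac{1233289940986079550}{3702119}$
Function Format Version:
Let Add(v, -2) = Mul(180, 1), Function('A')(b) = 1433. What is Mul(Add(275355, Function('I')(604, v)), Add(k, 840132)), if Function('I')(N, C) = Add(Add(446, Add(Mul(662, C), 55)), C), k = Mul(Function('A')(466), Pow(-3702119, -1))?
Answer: Rational(1233289940986079550, 3702119) ≈ 3.3313e+11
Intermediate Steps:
v = 182 (v = Add(2, Mul(180, 1)) = Add(2, 180) = 182)
k = Rational(-1433, 3702119) (k = Mul(1433, Pow(-3702119, -1)) = Mul(1433, Rational(-1, 3702119)) = Rational(-1433, 3702119) ≈ -0.00038708)
Function('I')(N, C) = Add(501, Mul(663, C)) (Function('I')(N, C) = Add(Add(446, Add(55, Mul(662, C))), C) = Add(Add(501, Mul(662, C)), C) = Add(501, Mul(663, C)))
Mul(Add(275355, Function('I')(604, v)), Add(k, 840132)) = Mul(Add(275355, Add(501, Mul(663, 182))), Add(Rational(-1433, 3702119), 840132)) = Mul(Add(275355, Add(501, 120666)), Rational(3110268638275, 3702119)) = Mul(Add(275355, 121167), Rational(3110268638275, 3702119)) = Mul(396522, Rational(3110268638275, 3702119)) = Rational(1233289940986079550, 3702119)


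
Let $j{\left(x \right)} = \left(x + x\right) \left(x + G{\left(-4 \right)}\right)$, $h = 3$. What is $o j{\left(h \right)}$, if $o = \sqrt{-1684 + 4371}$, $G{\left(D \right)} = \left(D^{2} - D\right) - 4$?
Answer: $114 \sqrt{2687} \approx 5909.3$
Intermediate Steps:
$G{\left(D \right)} = -4 + D^{2} - D$
$j{\left(x \right)} = 2 x \left(16 + x\right)$ ($j{\left(x \right)} = \left(x + x\right) \left(x - -16\right) = 2 x \left(x + \left(-4 + 16 + 4\right)\right) = 2 x \left(x + 16\right) = 2 x \left(16 + x\right)$)
$o = \sqrt{2687} \approx 51.836$
$o j{\left(h \right)} = \sqrt{2687} \cdot 2 \cdot 3 \left(16 + 3\right) = \sqrt{2687} \cdot 2 \cdot 3 \cdot 19 = \sqrt{2687} \cdot 114 = 114 \sqrt{2687}$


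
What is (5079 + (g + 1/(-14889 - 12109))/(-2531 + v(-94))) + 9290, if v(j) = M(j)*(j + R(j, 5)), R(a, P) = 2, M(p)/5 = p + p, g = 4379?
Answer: 32566811584879/2266455102 ≈ 14369.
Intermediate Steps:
M(p) = 10*p (M(p) = 5*(p + p) = 5*(2*p) = 10*p)
v(j) = 10*j*(2 + j) (v(j) = (10*j)*(j + 2) = (10*j)*(2 + j) = 10*j*(2 + j))
(5079 + (g + 1/(-14889 - 12109))/(-2531 + v(-94))) + 9290 = (5079 + (4379 + 1/(-14889 - 12109))/(-2531 + 10*(-94)*(2 - 94))) + 9290 = (5079 + (4379 + 1/(-26998))/(-2531 + 10*(-94)*(-92))) + 9290 = (5079 + (4379 - 1/26998)/(-2531 + 86480)) + 9290 = (5079 + (118224241/26998)/83949) + 9290 = (5079 + (118224241/26998)*(1/83949)) + 9290 = (5079 + 118224241/2266455102) + 9290 = 11511443687299/2266455102 + 9290 = 32566811584879/2266455102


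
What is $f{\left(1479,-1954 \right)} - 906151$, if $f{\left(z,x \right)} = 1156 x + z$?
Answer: $-3163496$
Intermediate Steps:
$f{\left(z,x \right)} = z + 1156 x$
$f{\left(1479,-1954 \right)} - 906151 = \left(1479 + 1156 \left(-1954\right)\right) - 906151 = \left(1479 - 2258824\right) - 906151 = -2257345 - 906151 = -3163496$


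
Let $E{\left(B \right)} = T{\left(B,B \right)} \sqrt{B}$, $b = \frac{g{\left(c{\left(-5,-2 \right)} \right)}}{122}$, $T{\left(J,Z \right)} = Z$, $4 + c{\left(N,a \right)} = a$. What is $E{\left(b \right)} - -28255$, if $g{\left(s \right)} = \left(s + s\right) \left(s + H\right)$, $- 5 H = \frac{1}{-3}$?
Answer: $28255 + \frac{178 \sqrt{54290}}{93025} \approx 28255.0$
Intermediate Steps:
$c{\left(N,a \right)} = -4 + a$
$H = \frac{1}{15}$ ($H = - \frac{1}{5 \left(-3\right)} = \left(- \frac{1}{5}\right) \left(- \frac{1}{3}\right) = \frac{1}{15} \approx 0.066667$)
$g{\left(s \right)} = 2 s \left(\frac{1}{15} + s\right)$ ($g{\left(s \right)} = \left(s + s\right) \left(s + \frac{1}{15}\right) = 2 s \left(\frac{1}{15} + s\right)$)
$b = \frac{178}{305}$ ($b = \frac{\frac{2}{15} \left(-4 - 2\right) \left(1 + 15 \left(-4 - 2\right)\right)}{122} = \frac{2}{15} \left(-6\right) \left(1 + 15 \left(-6\right)\right) \frac{1}{122} = \frac{2}{15} \left(-6\right) \left(1 - 90\right) \frac{1}{122} = \frac{2}{15} \left(-6\right) \left(-89\right) \frac{1}{122} = \frac{356}{5} \cdot \frac{1}{122} = \frac{178}{305} \approx 0.58361$)
$E{\left(B \right)} = B^{\frac{3}{2}}$ ($E{\left(B \right)} = B \sqrt{B} = B^{\frac{3}{2}}$)
$E{\left(b \right)} - -28255 = \left(\frac{178}{305}\right)^{\frac{3}{2}} - -28255 = \frac{178 \sqrt{54290}}{93025} + 28255 = 28255 + \frac{178 \sqrt{54290}}{93025}$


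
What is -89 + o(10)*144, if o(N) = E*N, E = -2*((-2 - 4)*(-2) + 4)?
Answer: -46169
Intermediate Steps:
E = -32 (E = -2*(-6*(-2) + 4) = -2*(12 + 4) = -2*16 = -32)
o(N) = -32*N
-89 + o(10)*144 = -89 - 32*10*144 = -89 - 320*144 = -89 - 46080 = -46169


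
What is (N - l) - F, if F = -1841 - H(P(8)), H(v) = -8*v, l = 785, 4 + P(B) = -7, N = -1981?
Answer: -837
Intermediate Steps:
P(B) = -11 (P(B) = -4 - 7 = -11)
F = -1929 (F = -1841 - (-8)*(-11) = -1841 - 1*88 = -1841 - 88 = -1929)
(N - l) - F = (-1981 - 1*785) - 1*(-1929) = (-1981 - 785) + 1929 = -2766 + 1929 = -837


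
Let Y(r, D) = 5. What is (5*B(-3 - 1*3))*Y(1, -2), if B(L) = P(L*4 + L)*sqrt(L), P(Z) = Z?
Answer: -750*I*sqrt(6) ≈ -1837.1*I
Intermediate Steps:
B(L) = 5*L**(3/2) (B(L) = (L*4 + L)*sqrt(L) = (4*L + L)*sqrt(L) = (5*L)*sqrt(L) = 5*L**(3/2))
(5*B(-3 - 1*3))*Y(1, -2) = (5*(5*(-3 - 1*3)**(3/2)))*5 = (5*(5*(-3 - 3)**(3/2)))*5 = (5*(5*(-6)**(3/2)))*5 = (5*(5*(-6*I*sqrt(6))))*5 = (5*(-30*I*sqrt(6)))*5 = -150*I*sqrt(6)*5 = -750*I*sqrt(6)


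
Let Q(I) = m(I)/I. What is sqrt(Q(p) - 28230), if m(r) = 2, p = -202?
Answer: I*sqrt(287974331)/101 ≈ 168.02*I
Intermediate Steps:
Q(I) = 2/I
sqrt(Q(p) - 28230) = sqrt(2/(-202) - 28230) = sqrt(2*(-1/202) - 28230) = sqrt(-1/101 - 28230) = sqrt(-2851231/101) = I*sqrt(287974331)/101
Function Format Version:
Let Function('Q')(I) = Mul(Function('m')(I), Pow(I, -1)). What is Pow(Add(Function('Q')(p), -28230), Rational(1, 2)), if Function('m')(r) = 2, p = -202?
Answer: Mul(Rational(1, 101), I, Pow(287974331, Rational(1, 2))) ≈ Mul(168.02, I)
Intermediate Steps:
Function('Q')(I) = Mul(2, Pow(I, -1))
Pow(Add(Function('Q')(p), -28230), Rational(1, 2)) = Pow(Add(Mul(2, Pow(-202, -1)), -28230), Rational(1, 2)) = Pow(Add(Mul(2, Rational(-1, 202)), -28230), Rational(1, 2)) = Pow(Add(Rational(-1, 101), -28230), Rational(1, 2)) = Pow(Rational(-2851231, 101), Rational(1, 2)) = Mul(Rational(1, 101), I, Pow(287974331, Rational(1, 2)))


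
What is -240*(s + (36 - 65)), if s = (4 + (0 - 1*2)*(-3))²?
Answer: -17040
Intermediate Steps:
s = 100 (s = (4 + (0 - 2)*(-3))² = (4 - 2*(-3))² = (4 + 6)² = 10² = 100)
-240*(s + (36 - 65)) = -240*(100 + (36 - 65)) = -240*(100 - 29) = -240*71 = -17040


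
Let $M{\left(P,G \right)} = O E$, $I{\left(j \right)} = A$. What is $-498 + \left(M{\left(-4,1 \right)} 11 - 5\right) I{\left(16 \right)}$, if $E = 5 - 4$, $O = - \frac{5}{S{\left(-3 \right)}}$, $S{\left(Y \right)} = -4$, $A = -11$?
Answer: $- \frac{2377}{4} \approx -594.25$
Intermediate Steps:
$I{\left(j \right)} = -11$
$O = \frac{5}{4}$ ($O = - \frac{5}{-4} = \left(-5\right) \left(- \frac{1}{4}\right) = \frac{5}{4} \approx 1.25$)
$E = 1$
$M{\left(P,G \right)} = \frac{5}{4}$ ($M{\left(P,G \right)} = \frac{5}{4} \cdot 1 = \frac{5}{4}$)
$-498 + \left(M{\left(-4,1 \right)} 11 - 5\right) I{\left(16 \right)} = -498 + \left(\frac{5}{4} \cdot 11 - 5\right) \left(-11\right) = -498 + \left(\frac{55}{4} - 5\right) \left(-11\right) = -498 + \frac{35}{4} \left(-11\right) = -498 - \frac{385}{4} = - \frac{2377}{4}$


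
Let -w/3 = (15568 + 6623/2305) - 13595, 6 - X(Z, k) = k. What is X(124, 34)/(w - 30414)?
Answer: 32270/41883717 ≈ 0.00077047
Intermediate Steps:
X(Z, k) = 6 - k
w = -13663164/2305 (w = -3*((15568 + 6623/2305) - 13595) = -3*(35890863/2305 - 13595) = -3*4554388/2305 = -13663164/2305 ≈ -5927.6)
X(124, 34)/(w - 30414) = (6 - 1*34)/(-13663164/2305 - 30414) = (6 - 34)/(-83767434/2305) = -28*(-2305/83767434) = 32270/41883717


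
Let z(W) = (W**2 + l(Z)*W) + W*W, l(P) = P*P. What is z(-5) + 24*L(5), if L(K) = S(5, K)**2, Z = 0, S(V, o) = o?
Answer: 650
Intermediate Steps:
L(K) = K**2
l(P) = P**2
z(W) = 2*W**2 (z(W) = (W**2 + 0**2*W) + W*W = (W**2 + 0*W) + W**2 = (W**2 + 0) + W**2 = W**2 + W**2 = 2*W**2)
z(-5) + 24*L(5) = 2*(-5)**2 + 24*5**2 = 2*25 + 24*25 = 50 + 600 = 650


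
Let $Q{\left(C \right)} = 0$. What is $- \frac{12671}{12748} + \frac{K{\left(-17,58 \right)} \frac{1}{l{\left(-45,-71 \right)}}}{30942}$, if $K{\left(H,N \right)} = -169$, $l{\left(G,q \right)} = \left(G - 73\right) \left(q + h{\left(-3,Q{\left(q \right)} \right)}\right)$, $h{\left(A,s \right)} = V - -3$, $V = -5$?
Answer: $- \frac{422157423095}{424722547278} \approx -0.99396$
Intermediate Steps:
$h{\left(A,s \right)} = -2$ ($h{\left(A,s \right)} = -5 - -3 = -5 + 3 = -2$)
$l{\left(G,q \right)} = \left(-73 + G\right) \left(-2 + q\right)$ ($l{\left(G,q \right)} = \left(G - 73\right) \left(q - 2\right) = \left(-73 + G\right) \left(-2 + q\right)$)
$- \frac{12671}{12748} + \frac{K{\left(-17,58 \right)} \frac{1}{l{\left(-45,-71 \right)}}}{30942} = - \frac{12671}{12748} + \frac{\left(-169\right) \frac{1}{146 - -5183 - -90 - -3195}}{30942} = \left(-12671\right) \frac{1}{12748} + - \frac{169}{146 + 5183 + 90 + 3195} \cdot \frac{1}{30942} = - \frac{12671}{12748} + - \frac{169}{8614} \cdot \frac{1}{30942} = - \frac{12671}{12748} + \left(-169\right) \frac{1}{8614} \cdot \frac{1}{30942} = - \frac{12671}{12748} - \frac{169}{266534388} = - \frac{422157423095}{424722547278}$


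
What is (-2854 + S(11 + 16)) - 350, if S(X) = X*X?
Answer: -2475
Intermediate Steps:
S(X) = X**2
(-2854 + S(11 + 16)) - 350 = (-2854 + (11 + 16)**2) - 350 = (-2854 + 27**2) - 350 = (-2854 + 729) - 350 = -2125 - 350 = -2475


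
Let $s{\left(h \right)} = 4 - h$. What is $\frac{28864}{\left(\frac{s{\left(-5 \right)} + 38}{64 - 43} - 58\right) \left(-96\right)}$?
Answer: $\frac{6314}{1171} \approx 5.392$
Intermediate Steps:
$\frac{28864}{\left(\frac{s{\left(-5 \right)} + 38}{64 - 43} - 58\right) \left(-96\right)} = \frac{28864}{\left(\frac{\left(4 - -5\right) + 38}{64 - 43} - 58\right) \left(-96\right)} = \frac{28864}{\left(\frac{\left(4 + 5\right) + 38}{21} - 58\right) \left(-96\right)} = \frac{28864}{\left(\left(9 + 38\right) \frac{1}{21} - 58\right) \left(-96\right)} = \frac{28864}{\left(47 \cdot \frac{1}{21} - 58\right) \left(-96\right)} = \frac{28864}{\left(\frac{47}{21} - 58\right) \left(-96\right)} = \frac{28864}{\left(- \frac{1171}{21}\right) \left(-96\right)} = \frac{28864}{\frac{37472}{7}} = 28864 \cdot \frac{7}{37472} = \frac{6314}{1171}$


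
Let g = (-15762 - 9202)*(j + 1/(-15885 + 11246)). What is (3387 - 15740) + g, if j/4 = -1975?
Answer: 914825887797/4639 ≈ 1.9720e+8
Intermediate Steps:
j = -7900 (j = 4*(-1975) = -7900)
g = 914883193364/4639 (g = (-15762 - 9202)*(-7900 + 1/(-15885 + 11246)) = -24964*(-7900 + 1/(-4639)) = -24964*(-7900 - 1/4639) = -24964*(-36648101/4639) = 914883193364/4639 ≈ 1.9722e+8)
(3387 - 15740) + g = (3387 - 15740) + 914883193364/4639 = -12353 + 914883193364/4639 = 914825887797/4639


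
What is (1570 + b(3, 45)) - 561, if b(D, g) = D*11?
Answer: 1042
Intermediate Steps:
b(D, g) = 11*D
(1570 + b(3, 45)) - 561 = (1570 + 11*3) - 561 = (1570 + 33) - 561 = 1603 - 561 = 1042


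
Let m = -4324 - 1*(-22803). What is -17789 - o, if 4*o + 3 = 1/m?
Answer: -328709072/18479 ≈ -17788.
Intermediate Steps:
m = 18479 (m = -4324 + 22803 = 18479)
o = -13859/18479 (o = -¾ + (¼)/18479 = -¾ + (¼)*(1/18479) = -¾ + 1/73916 = -13859/18479 ≈ -0.74999)
-17789 - o = -17789 - 1*(-13859/18479) = -17789 + 13859/18479 = -328709072/18479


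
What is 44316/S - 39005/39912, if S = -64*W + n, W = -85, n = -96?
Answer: 6094912/833163 ≈ 7.3154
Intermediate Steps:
S = 5344 (S = -64*(-85) - 96 = 5440 - 96 = 5344)
44316/S - 39005/39912 = 44316/5344 - 39005/39912 = 44316*(1/5344) - 39005*1/39912 = 11079/1336 - 39005/39912 = 6094912/833163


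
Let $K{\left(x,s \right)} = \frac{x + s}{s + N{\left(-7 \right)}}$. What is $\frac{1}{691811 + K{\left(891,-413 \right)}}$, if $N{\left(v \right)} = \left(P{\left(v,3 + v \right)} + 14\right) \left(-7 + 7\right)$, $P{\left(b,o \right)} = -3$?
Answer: $\frac{413}{285717465} \approx 1.4455 \cdot 10^{-6}$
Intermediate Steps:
$N{\left(v \right)} = 0$ ($N{\left(v \right)} = \left(-3 + 14\right) \left(-7 + 7\right) = 11 \cdot 0 = 0$)
$K{\left(x,s \right)} = \frac{s + x}{s}$ ($K{\left(x,s \right)} = \frac{x + s}{s + 0} = \frac{s + x}{s}$)
$\frac{1}{691811 + K{\left(891,-413 \right)}} = \frac{1}{691811 + \frac{-413 + 891}{-413}} = \frac{1}{691811 - \frac{478}{413}} = \frac{1}{\frac{285717465}{413}} = \frac{413}{285717465}$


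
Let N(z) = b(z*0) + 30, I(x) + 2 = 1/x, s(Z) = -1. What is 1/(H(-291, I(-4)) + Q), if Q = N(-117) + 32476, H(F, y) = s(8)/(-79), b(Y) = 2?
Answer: 79/2568133 ≈ 3.0762e-5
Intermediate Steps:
I(x) = -2 + 1/x
H(F, y) = 1/79 (H(F, y) = -1/(-79) = -1*(-1/79) = 1/79)
N(z) = 32 (N(z) = 2 + 30 = 32)
Q = 32508 (Q = 32 + 32476 = 32508)
1/(H(-291, I(-4)) + Q) = 1/(1/79 + 32508) = 1/(2568133/79) = 79/2568133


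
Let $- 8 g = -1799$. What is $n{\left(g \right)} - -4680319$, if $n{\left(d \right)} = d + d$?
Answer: $\frac{18723075}{4} \approx 4.6808 \cdot 10^{6}$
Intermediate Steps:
$g = \frac{1799}{8}$ ($g = \left(- \frac{1}{8}\right) \left(-1799\right) = \frac{1799}{8} \approx 224.88$)
$n{\left(d \right)} = 2 d$
$n{\left(g \right)} - -4680319 = 2 \cdot \frac{1799}{8} - -4680319 = \frac{1799}{4} + 4680319 = \frac{18723075}{4}$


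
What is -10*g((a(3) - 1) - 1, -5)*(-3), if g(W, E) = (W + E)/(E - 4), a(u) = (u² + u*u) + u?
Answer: -140/3 ≈ -46.667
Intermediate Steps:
a(u) = u + 2*u² (a(u) = (u² + u²) + u = 2*u² + u = u + 2*u²)
g(W, E) = (E + W)/(-4 + E)
-10*g((a(3) - 1) - 1, -5)*(-3) = -10*(-5 + ((3*(1 + 2*3) - 1) - 1))/(-4 - 5)*(-3) = -10*(-5 + ((3*(1 + 6) - 1) - 1))/(-9)*(-3) = -(-10)*(-5 + ((3*7 - 1) - 1))/9*(-3) = -(-10)*(-5 + ((21 - 1) - 1))/9*(-3) = -(-10)*(-5 + (20 - 1))/9*(-3) = -(-10)*(-5 + 19)/9*(-3) = -(-10)*14/9*(-3) = -10*(-14/9)*(-3) = (140/9)*(-3) = -140/3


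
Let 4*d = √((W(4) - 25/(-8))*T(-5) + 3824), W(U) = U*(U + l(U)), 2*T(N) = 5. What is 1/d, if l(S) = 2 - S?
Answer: 16*√61629/61629 ≈ 0.064451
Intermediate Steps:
T(N) = 5/2 (T(N) = (½)*5 = 5/2)
W(U) = 2*U (W(U) = U*(U + (2 - U)) = U*2 = 2*U)
d = √61629/16 (d = √((2*4 - 25/(-8))*(5/2) + 3824)/4 = √((8 - 25*(-⅛))*(5/2) + 3824)/4 = √((8 + 25/8)*(5/2) + 3824)/4 = √((89/8)*(5/2) + 3824)/4 = √(445/16 + 3824)/4 = √(61629/16)/4 = (√61629/4)/4 = √61629/16 ≈ 15.516)
1/d = 1/(√61629/16) = 16*√61629/61629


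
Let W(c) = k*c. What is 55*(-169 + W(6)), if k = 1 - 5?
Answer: -10615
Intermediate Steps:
k = -4
W(c) = -4*c
55*(-169 + W(6)) = 55*(-169 - 4*6) = 55*(-169 - 24) = 55*(-193) = -10615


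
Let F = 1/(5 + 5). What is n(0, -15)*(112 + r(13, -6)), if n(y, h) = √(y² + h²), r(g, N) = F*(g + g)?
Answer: 1719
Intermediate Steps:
F = ⅒ (F = 1/10 = ⅒ ≈ 0.10000)
r(g, N) = g/5 (r(g, N) = (g + g)/10 = (2*g)/10 = g/5)
n(y, h) = √(h² + y²)
n(0, -15)*(112 + r(13, -6)) = √((-15)² + 0²)*(112 + (⅕)*13) = √(225 + 0)*(112 + 13/5) = √225*(573/5) = 15*(573/5) = 1719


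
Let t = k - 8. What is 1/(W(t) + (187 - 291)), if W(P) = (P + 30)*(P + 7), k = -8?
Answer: -1/230 ≈ -0.0043478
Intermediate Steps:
t = -16 (t = -8 - 8 = -16)
W(P) = (7 + P)*(30 + P) (W(P) = (30 + P)*(7 + P) = (7 + P)*(30 + P))
1/(W(t) + (187 - 291)) = 1/((210 + (-16)**2 + 37*(-16)) + (187 - 291)) = 1/((210 + 256 - 592) - 104) = 1/(-126 - 104) = 1/(-230) = -1/230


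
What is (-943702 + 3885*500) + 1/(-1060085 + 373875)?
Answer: 685385175579/686210 ≈ 9.9880e+5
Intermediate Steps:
(-943702 + 3885*500) + 1/(-1060085 + 373875) = (-943702 + 1942500) + 1/(-686210) = 998798 - 1/686210 = 685385175579/686210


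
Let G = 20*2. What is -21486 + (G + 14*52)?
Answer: -20718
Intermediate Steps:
G = 40
-21486 + (G + 14*52) = -21486 + (40 + 14*52) = -21486 + (40 + 728) = -21486 + 768 = -20718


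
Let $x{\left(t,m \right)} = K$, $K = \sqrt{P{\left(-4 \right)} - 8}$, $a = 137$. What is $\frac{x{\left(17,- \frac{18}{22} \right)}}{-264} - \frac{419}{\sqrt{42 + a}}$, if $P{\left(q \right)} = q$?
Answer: $- \frac{419 \sqrt{179}}{179} - \frac{i \sqrt{3}}{132} \approx -31.318 - 0.013122 i$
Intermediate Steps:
$K = 2 i \sqrt{3}$ ($K = \sqrt{-4 - 8} = \sqrt{-12} = 2 i \sqrt{3} \approx 3.4641 i$)
$x{\left(t,m \right)} = 2 i \sqrt{3}$
$\frac{x{\left(17,- \frac{18}{22} \right)}}{-264} - \frac{419}{\sqrt{42 + a}} = \frac{2 i \sqrt{3}}{-264} - \frac{419}{\sqrt{42 + 137}} = 2 i \sqrt{3} \left(- \frac{1}{264}\right) - \frac{419}{\sqrt{179}} = - \frac{i \sqrt{3}}{132} - 419 \frac{\sqrt{179}}{179} = - \frac{i \sqrt{3}}{132} - \frac{419 \sqrt{179}}{179} = - \frac{419 \sqrt{179}}{179} - \frac{i \sqrt{3}}{132}$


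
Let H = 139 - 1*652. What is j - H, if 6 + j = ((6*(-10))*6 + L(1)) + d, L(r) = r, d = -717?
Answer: -569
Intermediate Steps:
j = -1082 (j = -6 + (((6*(-10))*6 + 1) - 717) = -6 + ((-60*6 + 1) - 717) = -6 + ((-360 + 1) - 717) = -6 + (-359 - 717) = -6 - 1076 = -1082)
H = -513 (H = 139 - 652 = -513)
j - H = -1082 - 1*(-513) = -1082 + 513 = -569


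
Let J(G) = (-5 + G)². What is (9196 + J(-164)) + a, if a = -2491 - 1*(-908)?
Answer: 36174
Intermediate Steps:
a = -1583 (a = -2491 + 908 = -1583)
(9196 + J(-164)) + a = (9196 + (-5 - 164)²) - 1583 = (9196 + (-169)²) - 1583 = (9196 + 28561) - 1583 = 37757 - 1583 = 36174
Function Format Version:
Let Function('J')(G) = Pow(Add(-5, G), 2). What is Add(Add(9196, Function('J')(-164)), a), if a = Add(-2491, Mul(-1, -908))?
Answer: 36174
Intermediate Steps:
a = -1583 (a = Add(-2491, 908) = -1583)
Add(Add(9196, Function('J')(-164)), a) = Add(Add(9196, Pow(Add(-5, -164), 2)), -1583) = Add(Add(9196, Pow(-169, 2)), -1583) = Add(Add(9196, 28561), -1583) = Add(37757, -1583) = 36174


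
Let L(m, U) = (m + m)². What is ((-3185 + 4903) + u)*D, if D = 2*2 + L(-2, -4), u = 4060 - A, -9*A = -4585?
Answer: 948340/9 ≈ 1.0537e+5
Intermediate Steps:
A = 4585/9 (A = -⅑*(-4585) = 4585/9 ≈ 509.44)
L(m, U) = 4*m² (L(m, U) = (2*m)² = 4*m²)
u = 31955/9 (u = 4060 - 1*4585/9 = 4060 - 4585/9 = 31955/9 ≈ 3550.6)
D = 20 (D = 2*2 + 4*(-2)² = 4 + 4*4 = 4 + 16 = 20)
((-3185 + 4903) + u)*D = ((-3185 + 4903) + 31955/9)*20 = (1718 + 31955/9)*20 = (47417/9)*20 = 948340/9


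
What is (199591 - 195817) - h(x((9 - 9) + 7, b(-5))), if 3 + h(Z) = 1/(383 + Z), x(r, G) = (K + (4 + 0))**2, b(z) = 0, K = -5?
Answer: 1450367/384 ≈ 3777.0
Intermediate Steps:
x(r, G) = 1 (x(r, G) = (-5 + (4 + 0))**2 = (-5 + 4)**2 = (-1)**2 = 1)
h(Z) = -3 + 1/(383 + Z)
(199591 - 195817) - h(x((9 - 9) + 7, b(-5))) = (199591 - 195817) - (-1148 - 3*1)/(383 + 1) = 3774 - (-1148 - 3)/384 = 3774 - (-1151)/384 = 3774 - 1*(-1151/384) = 3774 + 1151/384 = 1450367/384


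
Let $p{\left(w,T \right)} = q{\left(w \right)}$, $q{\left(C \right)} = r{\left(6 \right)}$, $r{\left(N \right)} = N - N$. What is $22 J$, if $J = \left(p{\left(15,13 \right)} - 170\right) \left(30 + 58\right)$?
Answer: $-329120$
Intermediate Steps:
$r{\left(N \right)} = 0$
$q{\left(C \right)} = 0$
$p{\left(w,T \right)} = 0$
$J = -14960$ ($J = \left(0 - 170\right) \left(30 + 58\right) = \left(-170\right) 88 = -14960$)
$22 J = 22 \left(-14960\right) = -329120$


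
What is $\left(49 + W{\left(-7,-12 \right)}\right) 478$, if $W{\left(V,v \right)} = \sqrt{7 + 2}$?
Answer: $24856$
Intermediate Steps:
$W{\left(V,v \right)} = 3$ ($W{\left(V,v \right)} = \sqrt{9} = 3$)
$\left(49 + W{\left(-7,-12 \right)}\right) 478 = \left(49 + 3\right) 478 = 52 \cdot 478 = 24856$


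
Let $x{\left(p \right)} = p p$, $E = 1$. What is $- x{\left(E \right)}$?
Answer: $-1$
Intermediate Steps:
$x{\left(p \right)} = p^{2}$
$- x{\left(E \right)} = - 1^{2} = \left(-1\right) 1 = -1$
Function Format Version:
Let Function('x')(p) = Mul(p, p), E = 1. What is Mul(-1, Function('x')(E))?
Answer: -1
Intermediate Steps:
Function('x')(p) = Pow(p, 2)
Mul(-1, Function('x')(E)) = Mul(-1, Pow(1, 2)) = Mul(-1, 1) = -1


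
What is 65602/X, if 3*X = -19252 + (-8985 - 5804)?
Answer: -65602/11347 ≈ -5.7814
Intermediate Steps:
X = -11347 (X = (-19252 + (-8985 - 5804))/3 = (-19252 - 14789)/3 = (⅓)*(-34041) = -11347)
65602/X = 65602/(-11347) = 65602*(-1/11347) = -65602/11347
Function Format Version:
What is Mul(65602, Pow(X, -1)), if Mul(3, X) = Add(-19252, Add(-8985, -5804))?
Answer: Rational(-65602, 11347) ≈ -5.7814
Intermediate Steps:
X = -11347 (X = Mul(Rational(1, 3), Add(-19252, Add(-8985, -5804))) = Mul(Rational(1, 3), Add(-19252, -14789)) = Mul(Rational(1, 3), -34041) = -11347)
Mul(65602, Pow(X, -1)) = Mul(65602, Pow(-11347, -1)) = Mul(65602, Rational(-1, 11347)) = Rational(-65602, 11347)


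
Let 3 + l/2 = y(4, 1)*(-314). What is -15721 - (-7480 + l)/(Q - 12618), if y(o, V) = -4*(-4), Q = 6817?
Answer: -91215055/5801 ≈ -15724.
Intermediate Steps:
y(o, V) = 16
l = -10054 (l = -6 + 2*(16*(-314)) = -6 + 2*(-5024) = -6 - 10048 = -10054)
-15721 - (-7480 + l)/(Q - 12618) = -15721 - (-7480 - 10054)/(6817 - 12618) = -15721 - (-17534)/(-5801) = -15721 - (-17534)*(-1)/5801 = -15721 - 1*17534/5801 = -15721 - 17534/5801 = -91215055/5801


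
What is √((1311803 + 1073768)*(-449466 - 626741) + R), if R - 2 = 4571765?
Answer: 19*I*√7111810630 ≈ 1.6023e+6*I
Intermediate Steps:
R = 4571767 (R = 2 + 4571765 = 4571767)
√((1311803 + 1073768)*(-449466 - 626741) + R) = √((1311803 + 1073768)*(-449466 - 626741) + 4571767) = √(2385571*(-1076207) + 4571767) = √(-2567368209197 + 4571767) = √(-2567363637430) = 19*I*√7111810630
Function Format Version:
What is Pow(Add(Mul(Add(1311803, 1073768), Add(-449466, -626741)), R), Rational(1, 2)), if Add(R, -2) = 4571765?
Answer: Mul(19, I, Pow(7111810630, Rational(1, 2))) ≈ Mul(1.6023e+6, I)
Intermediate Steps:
R = 4571767 (R = Add(2, 4571765) = 4571767)
Pow(Add(Mul(Add(1311803, 1073768), Add(-449466, -626741)), R), Rational(1, 2)) = Pow(Add(Mul(Add(1311803, 1073768), Add(-449466, -626741)), 4571767), Rational(1, 2)) = Pow(Add(Mul(2385571, -1076207), 4571767), Rational(1, 2)) = Pow(Add(-2567368209197, 4571767), Rational(1, 2)) = Pow(-2567363637430, Rational(1, 2)) = Mul(19, I, Pow(7111810630, Rational(1, 2)))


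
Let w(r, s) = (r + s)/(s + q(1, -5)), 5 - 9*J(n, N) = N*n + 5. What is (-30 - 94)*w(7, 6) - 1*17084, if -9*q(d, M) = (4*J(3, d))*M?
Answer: -1234726/71 ≈ -17391.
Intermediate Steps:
J(n, N) = -N*n/9 (J(n, N) = 5/9 - (N*n + 5)/9 = 5/9 - (5 + N*n)/9 = 5/9 + (-5/9 - N*n/9) = -N*n/9)
q(d, M) = 4*M*d/27 (q(d, M) = -4*(-⅑*d*3)*M/9 = -4*(-d/3)*M/9 = -(-4*d/3)*M/9 = -(-4)*M*d/27 = 4*M*d/27)
w(r, s) = (r + s)/(-20/27 + s) (w(r, s) = (r + s)/(s + (4/27)*(-5)*1) = (r + s)/(s - 20/27) = (r + s)/(-20/27 + s))
(-30 - 94)*w(7, 6) - 1*17084 = (-30 - 94)*(27*(7 + 6)/(-20 + 27*6)) - 1*17084 = -3348*13/(-20 + 162) - 17084 = -3348*13/142 - 17084 = -124*351/142 - 17084 = -21762/71 - 17084 = -1234726/71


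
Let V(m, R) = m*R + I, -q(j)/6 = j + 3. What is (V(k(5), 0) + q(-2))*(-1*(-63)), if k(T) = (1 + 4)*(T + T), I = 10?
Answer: 252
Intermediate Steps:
q(j) = -18 - 6*j (q(j) = -6*(j + 3) = -6*(3 + j) = -18 - 6*j)
k(T) = 10*T (k(T) = 5*(2*T) = 10*T)
V(m, R) = 10 + R*m (V(m, R) = m*R + 10 = R*m + 10 = 10 + R*m)
(V(k(5), 0) + q(-2))*(-1*(-63)) = ((10 + 0*(10*5)) + (-18 - 6*(-2)))*(-1*(-63)) = ((10 + 0*50) + (-18 + 12))*63 = ((10 + 0) - 6)*63 = (10 - 6)*63 = 4*63 = 252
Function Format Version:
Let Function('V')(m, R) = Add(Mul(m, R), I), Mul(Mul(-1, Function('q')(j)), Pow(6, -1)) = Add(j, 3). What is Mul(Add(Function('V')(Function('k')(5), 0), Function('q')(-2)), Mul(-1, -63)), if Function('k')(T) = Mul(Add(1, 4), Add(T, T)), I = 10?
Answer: 252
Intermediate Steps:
Function('q')(j) = Add(-18, Mul(-6, j)) (Function('q')(j) = Mul(-6, Add(j, 3)) = Mul(-6, Add(3, j)) = Add(-18, Mul(-6, j)))
Function('k')(T) = Mul(10, T) (Function('k')(T) = Mul(5, Mul(2, T)) = Mul(10, T))
Function('V')(m, R) = Add(10, Mul(R, m)) (Function('V')(m, R) = Add(Mul(m, R), 10) = Add(Mul(R, m), 10) = Add(10, Mul(R, m)))
Mul(Add(Function('V')(Function('k')(5), 0), Function('q')(-2)), Mul(-1, -63)) = Mul(Add(Add(10, Mul(0, Mul(10, 5))), Add(-18, Mul(-6, -2))), Mul(-1, -63)) = Mul(Add(Add(10, Mul(0, 50)), Add(-18, 12)), 63) = Mul(Add(Add(10, 0), -6), 63) = Mul(Add(10, -6), 63) = Mul(4, 63) = 252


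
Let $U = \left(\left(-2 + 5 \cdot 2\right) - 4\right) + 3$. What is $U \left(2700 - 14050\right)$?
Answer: $-79450$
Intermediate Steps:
$U = 7$ ($U = \left(\left(-2 + 10\right) - 4\right) + 3 = \left(8 - 4\right) + 3 = 4 + 3 = 7$)
$U \left(2700 - 14050\right) = 7 \left(2700 - 14050\right) = 7 \left(-11350\right) = -79450$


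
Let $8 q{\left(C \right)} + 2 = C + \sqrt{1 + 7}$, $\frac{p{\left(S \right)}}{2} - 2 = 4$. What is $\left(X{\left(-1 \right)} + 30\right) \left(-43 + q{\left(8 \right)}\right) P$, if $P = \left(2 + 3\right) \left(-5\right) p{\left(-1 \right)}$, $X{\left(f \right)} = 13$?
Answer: $545025 - 3225 \sqrt{2} \approx 5.4046 \cdot 10^{5}$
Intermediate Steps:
$p{\left(S \right)} = 12$ ($p{\left(S \right)} = 4 + 2 \cdot 4 = 4 + 8 = 12$)
$P = -300$ ($P = \left(2 + 3\right) \left(-5\right) 12 = 5 \left(-5\right) 12 = \left(-25\right) 12 = -300$)
$q{\left(C \right)} = - \frac{1}{4} + \frac{\sqrt{2}}{4} + \frac{C}{8}$ ($q{\left(C \right)} = - \frac{1}{4} + \frac{C + \sqrt{1 + 7}}{8} = - \frac{1}{4} + \frac{C + \sqrt{8}}{8} = - \frac{1}{4} + \frac{C + 2 \sqrt{2}}{8} = - \frac{1}{4} + \left(\frac{\sqrt{2}}{4} + \frac{C}{8}\right) = - \frac{1}{4} + \frac{\sqrt{2}}{4} + \frac{C}{8}$)
$\left(X{\left(-1 \right)} + 30\right) \left(-43 + q{\left(8 \right)}\right) P = \left(13 + 30\right) \left(-43 + \left(- \frac{1}{4} + \frac{\sqrt{2}}{4} + \frac{1}{8} \cdot 8\right)\right) \left(-300\right) = 43 \left(-43 + \left(- \frac{1}{4} + \frac{\sqrt{2}}{4} + 1\right)\right) \left(-300\right) = 43 \left(-43 + \left(\frac{3}{4} + \frac{\sqrt{2}}{4}\right)\right) \left(-300\right) = 43 \left(- \frac{169}{4} + \frac{\sqrt{2}}{4}\right) \left(-300\right) = \left(- \frac{7267}{4} + \frac{43 \sqrt{2}}{4}\right) \left(-300\right) = 545025 - 3225 \sqrt{2}$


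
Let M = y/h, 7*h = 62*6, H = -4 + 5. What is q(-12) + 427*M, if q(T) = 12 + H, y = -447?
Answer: -443749/124 ≈ -3578.6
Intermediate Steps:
H = 1
h = 372/7 (h = (62*6)/7 = (⅐)*372 = 372/7 ≈ 53.143)
M = -1043/124 (M = -447/372/7 = -447*7/372 = -1043/124 ≈ -8.4113)
q(T) = 13 (q(T) = 12 + 1 = 13)
q(-12) + 427*M = 13 + 427*(-1043/124) = 13 - 445361/124 = -443749/124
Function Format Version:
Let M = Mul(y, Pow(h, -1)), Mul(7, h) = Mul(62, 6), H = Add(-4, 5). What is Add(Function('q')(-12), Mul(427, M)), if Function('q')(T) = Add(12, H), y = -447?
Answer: Rational(-443749, 124) ≈ -3578.6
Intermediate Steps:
H = 1
h = Rational(372, 7) (h = Mul(Rational(1, 7), Mul(62, 6)) = Mul(Rational(1, 7), 372) = Rational(372, 7) ≈ 53.143)
M = Rational(-1043, 124) (M = Mul(-447, Pow(Rational(372, 7), -1)) = Mul(-447, Rational(7, 372)) = Rational(-1043, 124) ≈ -8.4113)
Function('q')(T) = 13 (Function('q')(T) = Add(12, 1) = 13)
Add(Function('q')(-12), Mul(427, M)) = Add(13, Mul(427, Rational(-1043, 124))) = Add(13, Rational(-445361, 124)) = Rational(-443749, 124)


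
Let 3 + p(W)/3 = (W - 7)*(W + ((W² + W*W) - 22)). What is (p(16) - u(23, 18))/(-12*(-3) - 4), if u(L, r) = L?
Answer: 6815/16 ≈ 425.94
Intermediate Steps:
p(W) = -9 + 3*(-7 + W)*(-22 + W + 2*W²) (p(W) = -9 + 3*((W - 7)*(W + ((W² + W*W) - 22))) = -9 + 3*((-7 + W)*(W + ((W² + W²) - 22))) = -9 + 3*((-7 + W)*(W + (2*W² - 22))) = -9 + 3*((-7 + W)*(W + (-22 + 2*W²))) = -9 + 3*((-7 + W)*(-22 + W + 2*W²)) = -9 + 3*(-7 + W)*(-22 + W + 2*W²))
(p(16) - u(23, 18))/(-12*(-3) - 4) = ((453 - 87*16 - 39*16² + 6*16³) - 1*23)/(-12*(-3) - 4) = ((453 - 1392 - 39*256 + 6*4096) - 23)/(36 - 4) = ((453 - 1392 - 9984 + 24576) - 23)/32 = (13653 - 23)*(1/32) = 13630*(1/32) = 6815/16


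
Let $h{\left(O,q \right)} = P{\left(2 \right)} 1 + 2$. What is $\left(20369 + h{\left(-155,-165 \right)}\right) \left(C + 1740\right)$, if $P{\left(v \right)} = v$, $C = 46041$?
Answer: $973442313$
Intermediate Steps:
$h{\left(O,q \right)} = 4$ ($h{\left(O,q \right)} = 2 \cdot 1 + 2 = 2 + 2 = 4$)
$\left(20369 + h{\left(-155,-165 \right)}\right) \left(C + 1740\right) = \left(20369 + 4\right) \left(46041 + 1740\right) = 20373 \cdot 47781 = 973442313$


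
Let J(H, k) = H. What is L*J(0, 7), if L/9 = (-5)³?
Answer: 0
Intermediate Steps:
L = -1125 (L = 9*(-5)³ = 9*(-125) = -1125)
L*J(0, 7) = -1125*0 = 0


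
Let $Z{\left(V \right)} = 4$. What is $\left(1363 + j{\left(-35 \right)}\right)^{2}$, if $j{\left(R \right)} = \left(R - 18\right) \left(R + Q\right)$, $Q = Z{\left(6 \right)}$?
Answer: $9036036$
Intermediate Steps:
$Q = 4$
$j{\left(R \right)} = \left(-18 + R\right) \left(4 + R\right)$ ($j{\left(R \right)} = \left(R - 18\right) \left(R + 4\right) = \left(-18 + R\right) \left(4 + R\right)$)
$\left(1363 + j{\left(-35 \right)}\right)^{2} = \left(1363 - \left(-418 - 1225\right)\right)^{2} = \left(1363 + \left(-72 + 1225 + 490\right)\right)^{2} = \left(1363 + 1643\right)^{2} = 3006^{2} = 9036036$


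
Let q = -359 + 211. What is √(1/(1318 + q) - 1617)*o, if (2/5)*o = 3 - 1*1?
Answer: I*√245945570/78 ≈ 201.06*I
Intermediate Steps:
q = -148
o = 5 (o = 5*(3 - 1*1)/2 = 5*(3 - 1)/2 = (5/2)*2 = 5)
√(1/(1318 + q) - 1617)*o = √(1/(1318 - 148) - 1617)*5 = √(1/1170 - 1617)*5 = √(-1891889/1170)*5 = (I*√245945570/390)*5 = I*√245945570/78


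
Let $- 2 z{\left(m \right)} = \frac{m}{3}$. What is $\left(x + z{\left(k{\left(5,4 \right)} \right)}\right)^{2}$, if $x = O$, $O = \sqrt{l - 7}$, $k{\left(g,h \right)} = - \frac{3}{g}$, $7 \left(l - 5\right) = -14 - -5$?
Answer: $- \frac{2293}{700} + \frac{i \sqrt{161}}{35} \approx -3.2757 + 0.36253 i$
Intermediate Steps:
$l = \frac{26}{7}$ ($l = 5 + \frac{-14 - -5}{7} = 5 + \frac{-14 + 5}{7} = 5 + \frac{1}{7} \left(-9\right) = 5 - \frac{9}{7} = \frac{26}{7} \approx 3.7143$)
$z{\left(m \right)} = - \frac{m}{6}$ ($z{\left(m \right)} = - \frac{m \frac{1}{3}}{2} = - \frac{\frac{1}{3} m}{2} = - \frac{m}{6}$)
$O = \frac{i \sqrt{161}}{7}$ ($O = \sqrt{\frac{26}{7} - 7} = \sqrt{- \frac{23}{7}} = \frac{i \sqrt{161}}{7} \approx 1.8127 i$)
$x = \frac{i \sqrt{161}}{7} \approx 1.8127 i$
$\left(x + z{\left(k{\left(5,4 \right)} \right)}\right)^{2} = \left(\frac{i \sqrt{161}}{7} - \frac{\left(-3\right) \frac{1}{5}}{6}\right)^{2} = \left(\frac{i \sqrt{161}}{7} - - \frac{1}{10}\right)^{2} = \left(\frac{i \sqrt{161}}{7} + \frac{1}{10}\right)^{2} = \left(\frac{1}{10} + \frac{i \sqrt{161}}{7}\right)^{2}$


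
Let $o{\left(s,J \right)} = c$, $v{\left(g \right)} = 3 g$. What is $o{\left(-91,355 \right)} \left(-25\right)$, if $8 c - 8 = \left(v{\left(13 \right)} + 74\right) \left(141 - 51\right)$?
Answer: $- \frac{127225}{4} \approx -31806.0$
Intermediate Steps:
$c = \frac{5089}{4}$ ($c = 1 + \frac{\left(3 \cdot 13 + 74\right) \left(141 - 51\right)}{8} = 1 + \frac{\left(39 + 74\right) 90}{8} = 1 + \frac{113 \cdot 90}{8} = 1 + \frac{1}{8} \cdot 10170 = 1 + \frac{5085}{4} = \frac{5089}{4} \approx 1272.3$)
$o{\left(s,J \right)} = \frac{5089}{4}$
$o{\left(-91,355 \right)} \left(-25\right) = \frac{5089}{4} \left(-25\right) = - \frac{127225}{4}$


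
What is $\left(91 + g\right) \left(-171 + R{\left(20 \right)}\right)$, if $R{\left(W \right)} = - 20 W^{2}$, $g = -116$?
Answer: $204275$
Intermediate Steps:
$\left(91 + g\right) \left(-171 + R{\left(20 \right)}\right) = \left(91 - 116\right) \left(-171 - 20 \cdot 20^{2}\right) = - 25 \left(-171 - 8000\right) = \left(-25\right) \left(-8171\right) = 204275$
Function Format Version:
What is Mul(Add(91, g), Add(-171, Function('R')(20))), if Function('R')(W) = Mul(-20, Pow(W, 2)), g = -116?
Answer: 204275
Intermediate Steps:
Mul(Add(91, g), Add(-171, Function('R')(20))) = Mul(Add(91, -116), Add(-171, Mul(-20, Pow(20, 2)))) = Mul(-25, Add(-171, Mul(-20, 400))) = Mul(-25, Add(-171, -8000)) = Mul(-25, -8171) = 204275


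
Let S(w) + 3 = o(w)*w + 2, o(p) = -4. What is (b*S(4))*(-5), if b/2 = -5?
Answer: -850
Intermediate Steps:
b = -10 (b = 2*(-5) = -10)
S(w) = -1 - 4*w (S(w) = -3 + (-4*w + 2) = -3 + (2 - 4*w) = -1 - 4*w)
(b*S(4))*(-5) = -10*(-1 - 4*4)*(-5) = -10*(-1 - 16)*(-5) = -10*(-17)*(-5) = 170*(-5) = -850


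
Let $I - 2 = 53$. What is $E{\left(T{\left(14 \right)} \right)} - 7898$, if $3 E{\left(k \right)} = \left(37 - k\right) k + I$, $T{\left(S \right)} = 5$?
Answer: $- \frac{23479}{3} \approx -7826.3$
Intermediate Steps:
$I = 55$ ($I = 2 + 53 = 55$)
$E{\left(k \right)} = \frac{55}{3} + \frac{k \left(37 - k\right)}{3}$ ($E{\left(k \right)} = \frac{\left(37 - k\right) k + 55}{3} = \frac{k \left(37 - k\right) + 55}{3} = \frac{55 + k \left(37 - k\right)}{3} = \frac{55}{3} + \frac{k \left(37 - k\right)}{3}$)
$E{\left(T{\left(14 \right)} \right)} - 7898 = \left(\frac{55}{3} - \frac{5^{2}}{3} + \frac{37}{3} \cdot 5\right) - 7898 = \left(\frac{55}{3} - \frac{25}{3} + \frac{185}{3}\right) - 7898 = \frac{215}{3} - 7898 = - \frac{23479}{3}$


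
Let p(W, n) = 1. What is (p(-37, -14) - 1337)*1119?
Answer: -1494984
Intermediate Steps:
(p(-37, -14) - 1337)*1119 = (1 - 1337)*1119 = -1336*1119 = -1494984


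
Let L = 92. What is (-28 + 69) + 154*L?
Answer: 14209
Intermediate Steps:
(-28 + 69) + 154*L = (-28 + 69) + 154*92 = 41 + 14168 = 14209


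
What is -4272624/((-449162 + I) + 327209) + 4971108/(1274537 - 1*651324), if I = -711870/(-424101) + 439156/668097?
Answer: 308745372475294548707508/7178079056720177344045 ≈ 43.012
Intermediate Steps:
I = 220614903382/94446868599 (I = -711870*(-1/424101) + 439156*(1/668097) = 237290/141367 + 439156/668097 = 220614903382/94446868599 ≈ 2.3359)
-4272624/((-449162 + I) + 327209) + 4971108/(1274537 - 1*651324) = -4272624/((-449162 + 220614903382/94446868599) + 327209) + 4971108/(1274537 - 1*651324) = -4272624/(-42421723778760656/94446868599 + 327209) + 4971108/(1274537 - 651324) = -4272624/(-11517858351350465/94446868599) + 4971108/623213 = -4272624*(-94446868599/11517858351350465) + 4971108*(1/623213) = 403535957500933776/11517858351350465 + 4971108/623213 = 308745372475294548707508/7178079056720177344045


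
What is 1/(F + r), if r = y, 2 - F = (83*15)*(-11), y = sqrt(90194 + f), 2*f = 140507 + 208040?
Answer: 27394/374686683 - sqrt(1057870)/374686683 ≈ 7.0367e-5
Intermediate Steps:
f = 348547/2 (f = (140507 + 208040)/2 = (1/2)*348547 = 348547/2 ≈ 1.7427e+5)
y = sqrt(1057870)/2 (y = sqrt(90194 + 348547/2) = sqrt(528935/2) = sqrt(1057870)/2 ≈ 514.26)
F = 13697 (F = 2 - 83*15*(-11) = 2 - 1245*(-11) = 2 - 1*(-13695) = 2 + 13695 = 13697)
r = sqrt(1057870)/2 ≈ 514.26
1/(F + r) = 1/(13697 + sqrt(1057870)/2)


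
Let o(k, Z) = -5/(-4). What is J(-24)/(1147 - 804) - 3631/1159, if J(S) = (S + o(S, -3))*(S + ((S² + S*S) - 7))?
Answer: -17601783/227164 ≈ -77.485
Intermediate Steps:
o(k, Z) = 5/4 (o(k, Z) = -5*(-¼) = 5/4)
J(S) = (5/4 + S)*(-7 + S + 2*S²) (J(S) = (S + 5/4)*(S + ((S² + S*S) - 7)) = (5/4 + S)*(S + ((S² + S²) - 7)) = (5/4 + S)*(S + (2*S² - 7)) = (5/4 + S)*(S + (-7 + 2*S²)) = (5/4 + S)*(-7 + S + 2*S²))
J(-24)/(1147 - 804) - 3631/1159 = (-35/4 + 2*(-24)³ - 23/4*(-24) + (7/2)*(-24)²)/(1147 - 804) - 3631/1159 = (-35/4 + 2*(-13824) + 138 + (7/2)*576)/343 - 3631*1/1159 = (-35/4 - 27648 + 138 + 2016)*(1/343) - 3631/1159 = -102011/4*1/343 - 3631/1159 = -14573/196 - 3631/1159 = -17601783/227164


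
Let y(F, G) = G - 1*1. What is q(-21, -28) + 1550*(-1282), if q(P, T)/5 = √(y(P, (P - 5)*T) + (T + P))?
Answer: -1987100 + 5*√678 ≈ -1.9870e+6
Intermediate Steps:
y(F, G) = -1 + G (y(F, G) = G - 1 = -1 + G)
q(P, T) = 5*√(-1 + P + T + T*(-5 + P)) (q(P, T) = 5*√((-1 + (P - 5)*T) + (T + P)) = 5*√((-1 + (-5 + P)*T) + (P + T)) = 5*√((-1 + T*(-5 + P)) + (P + T)) = 5*√(-1 + P + T + T*(-5 + P)))
q(-21, -28) + 1550*(-1282) = 5*√(-1 - 21 - 28 - 28*(-5 - 21)) + 1550*(-1282) = 5*√(-1 - 21 - 28 - 28*(-26)) - 1987100 = 5*√(-1 - 21 - 28 + 728) - 1987100 = 5*√678 - 1987100 = -1987100 + 5*√678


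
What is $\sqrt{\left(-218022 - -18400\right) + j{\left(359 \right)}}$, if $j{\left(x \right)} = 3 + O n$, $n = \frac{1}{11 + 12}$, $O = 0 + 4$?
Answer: $\frac{3 i \sqrt{11733151}}{23} \approx 446.79 i$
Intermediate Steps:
$O = 4$
$n = \frac{1}{23} \approx 0.043478$
$j{\left(x \right)} = \frac{73}{23}$ ($j{\left(x \right)} = 3 + 4 \cdot \frac{1}{23} = 3 + \frac{4}{23} = \frac{73}{23}$)
$\sqrt{\left(-218022 - -18400\right) + j{\left(359 \right)}} = \sqrt{\left(-218022 - -18400\right) + \frac{73}{23}} = \sqrt{\left(-218022 + 18400\right) + \frac{73}{23}} = \sqrt{-199622 + \frac{73}{23}} = \sqrt{- \frac{4591233}{23}} = \frac{3 i \sqrt{11733151}}{23}$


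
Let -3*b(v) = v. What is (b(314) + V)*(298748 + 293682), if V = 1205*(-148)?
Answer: -317147921620/3 ≈ -1.0572e+11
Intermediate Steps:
V = -178340
b(v) = -v/3
(b(314) + V)*(298748 + 293682) = (-1/3*314 - 178340)*(298748 + 293682) = (-314/3 - 178340)*592430 = -535334/3*592430 = -317147921620/3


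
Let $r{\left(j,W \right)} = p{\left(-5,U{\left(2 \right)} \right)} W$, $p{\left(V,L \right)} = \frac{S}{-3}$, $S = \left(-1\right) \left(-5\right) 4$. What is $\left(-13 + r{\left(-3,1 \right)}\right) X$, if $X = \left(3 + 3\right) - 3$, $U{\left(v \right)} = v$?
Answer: $-59$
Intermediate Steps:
$S = 20$ ($S = 5 \cdot 4 = 20$)
$X = 3$ ($X = 6 - 3 = 3$)
$p{\left(V,L \right)} = - \frac{20}{3}$ ($p{\left(V,L \right)} = \frac{20}{-3} = 20 \left(- \frac{1}{3}\right) = - \frac{20}{3}$)
$r{\left(j,W \right)} = - \frac{20 W}{3}$
$\left(-13 + r{\left(-3,1 \right)}\right) X = \left(-13 - \frac{20}{3}\right) 3 = \left(- \frac{59}{3}\right) 3 = -59$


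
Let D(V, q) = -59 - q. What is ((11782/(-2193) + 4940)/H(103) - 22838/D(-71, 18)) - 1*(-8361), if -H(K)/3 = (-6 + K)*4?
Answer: 19777370929/2285514 ≈ 8653.4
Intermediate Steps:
H(K) = 72 - 12*K (H(K) = -3*(-6 + K)*4 = -3*(-24 + 4*K) = 72 - 12*K)
((11782/(-2193) + 4940)/H(103) - 22838/D(-71, 18)) - 1*(-8361) = ((11782/(-2193) + 4940)/(72 - 12*103) - 22838/(-59 - 1*18)) - 1*(-8361) = ((11782*(-1/2193) + 4940)/(72 - 1236) - 22838/(-59 - 18)) + 8361 = ((-274/51 + 4940)/(-1164) - 22838/(-77)) + 8361 = ((251666/51)*(-1/1164) - 22838*(-1/77)) + 8361 = (-125833/29682 + 22838/77) + 8361 = 668188375/2285514 + 8361 = 19777370929/2285514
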